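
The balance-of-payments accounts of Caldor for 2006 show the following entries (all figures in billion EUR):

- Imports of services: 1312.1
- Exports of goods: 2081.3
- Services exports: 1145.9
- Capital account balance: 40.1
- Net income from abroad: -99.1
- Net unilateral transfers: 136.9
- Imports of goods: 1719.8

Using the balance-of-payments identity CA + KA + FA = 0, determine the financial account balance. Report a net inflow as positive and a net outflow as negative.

-273.2

Goods balance = 2081.3 - 1719.8 = 361.5
Services balance = 1145.9 - 1312.1 = -166.2
Trade balance (goods + services) = 361.5 + (-166.2) = 195.3
Net primary income = -99.1
Net secondary income = 136.9
Current account = 195.3 + (-99.1) + 136.9 = 233.1
Financial account = -(233.1 + 40.1) = -273.2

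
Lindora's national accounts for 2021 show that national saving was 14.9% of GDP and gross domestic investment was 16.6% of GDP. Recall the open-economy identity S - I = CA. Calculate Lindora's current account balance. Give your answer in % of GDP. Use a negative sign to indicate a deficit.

-1.7

CA = S - I = 14.9 - 16.6 = -1.7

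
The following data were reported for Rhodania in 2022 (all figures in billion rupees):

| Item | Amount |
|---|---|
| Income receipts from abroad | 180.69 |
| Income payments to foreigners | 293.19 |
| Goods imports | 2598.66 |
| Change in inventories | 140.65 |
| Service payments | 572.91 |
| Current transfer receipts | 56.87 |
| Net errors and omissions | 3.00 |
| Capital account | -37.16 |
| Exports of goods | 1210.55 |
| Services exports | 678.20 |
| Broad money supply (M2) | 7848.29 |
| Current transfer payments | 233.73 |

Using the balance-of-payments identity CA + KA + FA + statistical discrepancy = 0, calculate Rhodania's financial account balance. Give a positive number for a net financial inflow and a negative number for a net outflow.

Goods balance = 1210.55 - 2598.66 = -1388.11
Services balance = 678.20 - 572.91 = 105.29
Trade balance (goods + services) = -1388.11 + 105.29 = -1282.82
Net primary income = 180.69 - 293.19 = -112.50
Net secondary income = 56.87 - 233.73 = -176.86
Current account = -1282.82 + (-112.50) + (-176.86) = -1572.18
Financial account = -(-1572.18 + (-37.16) + 3.00) = 1606.34

1606.34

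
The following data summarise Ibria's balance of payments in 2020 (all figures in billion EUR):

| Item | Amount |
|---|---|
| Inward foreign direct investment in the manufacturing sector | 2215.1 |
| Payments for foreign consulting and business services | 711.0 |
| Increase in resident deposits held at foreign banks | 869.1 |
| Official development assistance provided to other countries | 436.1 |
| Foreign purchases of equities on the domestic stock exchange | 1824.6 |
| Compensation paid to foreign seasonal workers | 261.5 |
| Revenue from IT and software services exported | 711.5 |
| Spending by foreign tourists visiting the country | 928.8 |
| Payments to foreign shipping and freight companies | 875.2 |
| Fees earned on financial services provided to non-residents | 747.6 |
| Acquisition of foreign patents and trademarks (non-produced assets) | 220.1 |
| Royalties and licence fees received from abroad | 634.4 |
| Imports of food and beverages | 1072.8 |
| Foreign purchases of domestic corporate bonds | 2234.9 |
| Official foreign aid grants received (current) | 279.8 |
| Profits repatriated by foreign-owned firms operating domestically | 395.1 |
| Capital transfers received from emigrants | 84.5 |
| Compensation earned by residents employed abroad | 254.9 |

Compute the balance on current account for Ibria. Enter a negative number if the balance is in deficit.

Goods: -1072.8
Services: 928.8 + 747.6 - 711.0 - 875.2 + 634.4 + 711.5 = 1436.1
Primary income: -395.1 + 254.9 - 261.5 = -401.7
Secondary income: -436.1 + 279.8 = -156.3
Current account = (-1072.8) + 1436.1 + (-401.7) + (-156.3) = -194.7
(Excluded from the current account — financial account: inward foreign direct investment in the manufacturing sector 2215.1, increase in resident deposits held at foreign banks 869.1, foreign purchases of equities on the domestic stock exchange 1824.6, foreign purchases of domestic corporate bonds 2234.9; capital account: acquisition of foreign patents and trademarks (non-produced assets) 220.1, capital transfers received from emigrants 84.5.)

-194.7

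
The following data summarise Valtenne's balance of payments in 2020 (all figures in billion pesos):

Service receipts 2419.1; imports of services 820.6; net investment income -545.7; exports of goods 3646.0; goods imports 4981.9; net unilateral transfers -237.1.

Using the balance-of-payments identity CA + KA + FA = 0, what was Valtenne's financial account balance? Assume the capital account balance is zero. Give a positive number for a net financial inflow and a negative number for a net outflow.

520.2

Goods balance = 3646.0 - 4981.9 = -1335.9
Services balance = 2419.1 - 820.6 = 1598.5
Trade balance (goods + services) = -1335.9 + 1598.5 = 262.6
Net primary income = -545.7
Net secondary income = -237.1
Current account = 262.6 + (-545.7) + (-237.1) = -520.2
Financial account = -(-520.2) = 520.2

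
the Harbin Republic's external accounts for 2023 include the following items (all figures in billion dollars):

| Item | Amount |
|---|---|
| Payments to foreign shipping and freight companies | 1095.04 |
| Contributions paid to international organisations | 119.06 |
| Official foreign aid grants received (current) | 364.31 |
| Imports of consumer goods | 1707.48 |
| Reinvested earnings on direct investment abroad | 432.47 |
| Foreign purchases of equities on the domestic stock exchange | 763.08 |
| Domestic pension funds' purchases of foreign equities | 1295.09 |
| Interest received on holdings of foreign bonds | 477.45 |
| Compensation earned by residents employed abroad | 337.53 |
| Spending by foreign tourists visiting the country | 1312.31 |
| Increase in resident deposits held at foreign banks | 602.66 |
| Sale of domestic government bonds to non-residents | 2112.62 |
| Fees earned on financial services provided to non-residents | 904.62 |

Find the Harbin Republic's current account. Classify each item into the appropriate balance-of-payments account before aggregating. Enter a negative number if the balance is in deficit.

907.11

Goods: -1707.48
Services: 1312.31 - 1095.04 + 904.62 = 1121.89
Primary income: 477.45 + 337.53 + 432.47 = 1247.45
Secondary income: -119.06 + 364.31 = 245.25
Current account = (-1707.48) + 1121.89 + 1247.45 + 245.25 = 907.11
(Excluded from the current account — financial account: foreign purchases of equities on the domestic stock exchange 763.08, domestic pension funds' purchases of foreign equities 1295.09, increase in resident deposits held at foreign banks 602.66, sale of domestic government bonds to non-residents 2112.62.)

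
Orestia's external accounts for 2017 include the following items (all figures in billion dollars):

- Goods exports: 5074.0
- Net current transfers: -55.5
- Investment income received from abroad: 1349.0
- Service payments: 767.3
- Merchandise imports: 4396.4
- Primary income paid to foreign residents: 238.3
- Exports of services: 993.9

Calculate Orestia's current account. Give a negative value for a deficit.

1959.4

Goods balance = 5074.0 - 4396.4 = 677.6
Services balance = 993.9 - 767.3 = 226.6
Trade balance (goods + services) = 677.6 + 226.6 = 904.2
Net primary income = 1349.0 - 238.3 = 1110.7
Net secondary income = -55.5
Current account = 904.2 + 1110.7 + (-55.5) = 1959.4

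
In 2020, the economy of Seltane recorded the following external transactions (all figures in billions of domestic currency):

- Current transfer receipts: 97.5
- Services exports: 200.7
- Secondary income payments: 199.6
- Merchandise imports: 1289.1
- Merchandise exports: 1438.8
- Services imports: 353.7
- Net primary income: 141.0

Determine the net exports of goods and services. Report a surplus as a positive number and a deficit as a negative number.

-3.3

Goods balance = 1438.8 - 1289.1 = 149.7
Services balance = 200.7 - 353.7 = -153.0
Trade balance (goods + services) = 149.7 + (-153.0) = -3.3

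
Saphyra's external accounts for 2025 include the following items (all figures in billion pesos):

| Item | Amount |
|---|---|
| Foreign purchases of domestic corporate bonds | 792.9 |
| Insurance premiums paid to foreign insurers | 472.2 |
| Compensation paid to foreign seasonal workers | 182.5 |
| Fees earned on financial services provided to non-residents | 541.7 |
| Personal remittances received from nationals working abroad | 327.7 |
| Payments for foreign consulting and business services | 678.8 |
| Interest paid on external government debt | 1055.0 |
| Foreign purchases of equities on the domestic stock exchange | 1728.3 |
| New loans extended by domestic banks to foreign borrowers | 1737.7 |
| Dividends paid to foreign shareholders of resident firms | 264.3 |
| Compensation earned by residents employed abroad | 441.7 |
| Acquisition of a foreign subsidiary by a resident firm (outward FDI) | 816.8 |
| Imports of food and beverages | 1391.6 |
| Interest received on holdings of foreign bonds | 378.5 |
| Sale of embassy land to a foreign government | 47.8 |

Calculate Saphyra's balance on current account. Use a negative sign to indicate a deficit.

-2354.8

Goods: -1391.6
Services: 541.7 - 678.8 - 472.2 = -609.3
Primary income: 441.7 - 264.3 + 378.5 - 1055.0 - 182.5 = -681.6
Secondary income: 327.7
Current account = (-1391.6) + (-609.3) + (-681.6) + 327.7 = -2354.8
(Excluded from the current account — financial account: foreign purchases of domestic corporate bonds 792.9, foreign purchases of equities on the domestic stock exchange 1728.3, new loans extended by domestic banks to foreign borrowers 1737.7, acquisition of a foreign subsidiary by a resident firm (outward FDI) 816.8; capital account: sale of embassy land to a foreign government 47.8.)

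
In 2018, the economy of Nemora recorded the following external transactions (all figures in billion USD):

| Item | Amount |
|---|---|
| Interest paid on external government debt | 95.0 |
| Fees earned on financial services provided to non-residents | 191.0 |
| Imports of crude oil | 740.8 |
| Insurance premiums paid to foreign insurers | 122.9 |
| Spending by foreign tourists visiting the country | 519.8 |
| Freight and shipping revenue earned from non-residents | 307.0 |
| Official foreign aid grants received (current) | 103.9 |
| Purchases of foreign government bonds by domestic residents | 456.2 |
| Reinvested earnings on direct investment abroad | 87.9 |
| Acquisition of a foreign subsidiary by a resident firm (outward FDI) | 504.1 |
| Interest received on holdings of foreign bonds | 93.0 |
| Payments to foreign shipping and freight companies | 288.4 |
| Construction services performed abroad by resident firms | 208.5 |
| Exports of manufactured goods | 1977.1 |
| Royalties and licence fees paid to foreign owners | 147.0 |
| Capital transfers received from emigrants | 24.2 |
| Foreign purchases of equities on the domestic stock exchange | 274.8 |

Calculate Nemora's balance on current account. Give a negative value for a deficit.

Goods: 1977.1 - 740.8 = 1236.3
Services: 191.0 + 307.0 - 122.9 - 288.4 + 208.5 - 147.0 + 519.8 = 668.0
Primary income: 87.9 + 93.0 - 95.0 = 85.9
Secondary income: 103.9
Current account = 1236.3 + 668.0 + 85.9 + 103.9 = 2094.1
(Excluded from the current account — financial account: purchases of foreign government bonds by domestic residents 456.2, acquisition of a foreign subsidiary by a resident firm (outward FDI) 504.1, foreign purchases of equities on the domestic stock exchange 274.8; capital account: capital transfers received from emigrants 24.2.)

2094.1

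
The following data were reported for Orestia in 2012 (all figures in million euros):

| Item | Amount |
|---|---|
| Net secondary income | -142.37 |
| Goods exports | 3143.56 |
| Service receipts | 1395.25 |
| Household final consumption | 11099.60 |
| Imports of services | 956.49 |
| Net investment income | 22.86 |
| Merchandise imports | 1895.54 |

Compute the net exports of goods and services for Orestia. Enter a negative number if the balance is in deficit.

1686.78

Goods balance = 3143.56 - 1895.54 = 1248.02
Services balance = 1395.25 - 956.49 = 438.76
Trade balance (goods + services) = 1248.02 + 438.76 = 1686.78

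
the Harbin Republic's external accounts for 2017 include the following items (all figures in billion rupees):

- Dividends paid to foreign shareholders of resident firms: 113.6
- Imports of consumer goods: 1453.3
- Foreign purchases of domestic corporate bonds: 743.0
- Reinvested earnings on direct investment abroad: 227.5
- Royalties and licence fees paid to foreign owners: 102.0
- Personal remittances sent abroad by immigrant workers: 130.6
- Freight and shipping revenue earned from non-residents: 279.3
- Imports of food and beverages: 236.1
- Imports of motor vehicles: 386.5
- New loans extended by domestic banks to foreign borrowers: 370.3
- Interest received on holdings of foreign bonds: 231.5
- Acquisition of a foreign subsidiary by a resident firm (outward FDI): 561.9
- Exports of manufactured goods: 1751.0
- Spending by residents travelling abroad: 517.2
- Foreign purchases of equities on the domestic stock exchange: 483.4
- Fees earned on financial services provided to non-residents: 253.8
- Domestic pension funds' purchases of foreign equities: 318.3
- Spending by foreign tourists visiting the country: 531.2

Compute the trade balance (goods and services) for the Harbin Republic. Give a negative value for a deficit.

Goods: -1453.3 - 236.1 - 386.5 + 1751.0 = -324.9
Services: 531.2 - 102.0 + 279.3 - 517.2 + 253.8 = 445.1
Trade balance = -324.9 + 445.1 = 120.2
(Excluded from the trade balance — primary income: dividends paid to foreign shareholders of resident firms 113.6, reinvested earnings on direct investment abroad 227.5, interest received on holdings of foreign bonds 231.5; financial account: foreign purchases of domestic corporate bonds 743.0, new loans extended by domestic banks to foreign borrowers 370.3, acquisition of a foreign subsidiary by a resident firm (outward FDI) 561.9, foreign purchases of equities on the domestic stock exchange 483.4, domestic pension funds' purchases of foreign equities 318.3; secondary income: personal remittances sent abroad by immigrant workers 130.6.)

120.2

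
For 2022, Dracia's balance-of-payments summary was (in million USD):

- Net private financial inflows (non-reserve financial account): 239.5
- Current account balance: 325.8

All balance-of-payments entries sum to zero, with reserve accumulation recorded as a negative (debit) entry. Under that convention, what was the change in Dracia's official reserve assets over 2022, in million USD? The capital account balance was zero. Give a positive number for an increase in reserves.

Official reserve transactions balance = -(325.8 + 239.5) = -565.3
An accumulation of reserves is recorded as a debit (negative entry), so the change in the stock of reserves is the negative of that balance.
Change in official reserves = -(-565.3) = 565.3

565.3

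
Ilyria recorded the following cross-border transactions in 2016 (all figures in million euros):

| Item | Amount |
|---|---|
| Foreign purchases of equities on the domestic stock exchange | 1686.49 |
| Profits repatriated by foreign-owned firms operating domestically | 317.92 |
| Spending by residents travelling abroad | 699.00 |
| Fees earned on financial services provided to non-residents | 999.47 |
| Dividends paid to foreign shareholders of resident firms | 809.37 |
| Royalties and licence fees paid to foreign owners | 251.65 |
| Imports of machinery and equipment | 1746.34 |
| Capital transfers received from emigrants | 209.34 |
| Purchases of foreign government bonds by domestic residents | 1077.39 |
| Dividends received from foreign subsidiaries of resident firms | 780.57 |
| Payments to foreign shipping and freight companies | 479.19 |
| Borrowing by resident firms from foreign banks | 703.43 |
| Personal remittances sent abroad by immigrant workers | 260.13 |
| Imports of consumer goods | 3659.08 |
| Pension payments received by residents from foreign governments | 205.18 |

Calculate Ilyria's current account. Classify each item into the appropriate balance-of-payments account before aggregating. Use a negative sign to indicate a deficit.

-6237.46

Goods: -1746.34 - 3659.08 = -5405.42
Services: -699.00 + 999.47 - 479.19 - 251.65 = -430.37
Primary income: 780.57 - 317.92 - 809.37 = -346.72
Secondary income: 205.18 - 260.13 = -54.95
Current account = (-5405.42) + (-430.37) + (-346.72) + (-54.95) = -6237.46
(Excluded from the current account — financial account: foreign purchases of equities on the domestic stock exchange 1686.49, purchases of foreign government bonds by domestic residents 1077.39, borrowing by resident firms from foreign banks 703.43; capital account: capital transfers received from emigrants 209.34.)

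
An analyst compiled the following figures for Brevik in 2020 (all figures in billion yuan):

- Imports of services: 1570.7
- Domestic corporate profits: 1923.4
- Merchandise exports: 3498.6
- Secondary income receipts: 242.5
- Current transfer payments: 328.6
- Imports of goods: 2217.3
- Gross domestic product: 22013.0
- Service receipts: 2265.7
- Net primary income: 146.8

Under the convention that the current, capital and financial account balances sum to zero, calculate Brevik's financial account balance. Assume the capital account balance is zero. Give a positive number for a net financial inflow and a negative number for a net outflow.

Goods balance = 3498.6 - 2217.3 = 1281.3
Services balance = 2265.7 - 1570.7 = 695.0
Trade balance (goods + services) = 1281.3 + 695.0 = 1976.3
Net primary income = 146.8
Net secondary income = 242.5 - 328.6 = -86.1
Current account = 1976.3 + 146.8 + (-86.1) = 2037.0
Financial account = -(2037.0) = -2037.0

-2037.0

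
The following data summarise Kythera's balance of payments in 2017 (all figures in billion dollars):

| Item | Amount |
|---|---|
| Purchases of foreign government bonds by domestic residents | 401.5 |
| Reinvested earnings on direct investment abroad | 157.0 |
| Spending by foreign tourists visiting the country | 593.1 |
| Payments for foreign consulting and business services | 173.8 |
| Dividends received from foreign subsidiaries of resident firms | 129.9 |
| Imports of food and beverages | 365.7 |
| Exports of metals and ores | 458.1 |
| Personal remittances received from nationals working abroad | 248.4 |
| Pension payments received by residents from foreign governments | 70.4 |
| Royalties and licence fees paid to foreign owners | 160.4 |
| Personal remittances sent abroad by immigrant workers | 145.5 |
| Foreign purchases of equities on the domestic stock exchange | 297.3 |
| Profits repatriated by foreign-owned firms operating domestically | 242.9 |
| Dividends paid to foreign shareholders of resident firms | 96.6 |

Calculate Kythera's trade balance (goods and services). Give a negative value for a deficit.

Goods: 458.1 - 365.7 = 92.4
Services: -160.4 + 593.1 - 173.8 = 258.9
Trade balance = 92.4 + 258.9 = 351.3
(Excluded from the trade balance — financial account: purchases of foreign government bonds by domestic residents 401.5, foreign purchases of equities on the domestic stock exchange 297.3; primary income: reinvested earnings on direct investment abroad 157.0, dividends received from foreign subsidiaries of resident firms 129.9, profits repatriated by foreign-owned firms operating domestically 242.9, dividends paid to foreign shareholders of resident firms 96.6; secondary income: personal remittances received from nationals working abroad 248.4, pension payments received by residents from foreign governments 70.4, personal remittances sent abroad by immigrant workers 145.5.)

351.3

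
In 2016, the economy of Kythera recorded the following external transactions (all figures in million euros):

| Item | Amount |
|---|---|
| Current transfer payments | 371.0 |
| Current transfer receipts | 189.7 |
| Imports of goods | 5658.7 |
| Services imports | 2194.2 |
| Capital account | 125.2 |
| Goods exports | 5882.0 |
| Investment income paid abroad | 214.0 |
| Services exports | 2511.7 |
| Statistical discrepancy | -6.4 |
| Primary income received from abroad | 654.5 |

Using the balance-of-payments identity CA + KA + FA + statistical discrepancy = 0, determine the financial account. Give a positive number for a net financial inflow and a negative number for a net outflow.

Goods balance = 5882.0 - 5658.7 = 223.3
Services balance = 2511.7 - 2194.2 = 317.5
Trade balance (goods + services) = 223.3 + 317.5 = 540.8
Net primary income = 654.5 - 214.0 = 440.5
Net secondary income = 189.7 - 371.0 = -181.3
Current account = 540.8 + 440.5 + (-181.3) = 800.0
Financial account = -(800.0 + 125.2 + (-6.4)) = -918.8

-918.8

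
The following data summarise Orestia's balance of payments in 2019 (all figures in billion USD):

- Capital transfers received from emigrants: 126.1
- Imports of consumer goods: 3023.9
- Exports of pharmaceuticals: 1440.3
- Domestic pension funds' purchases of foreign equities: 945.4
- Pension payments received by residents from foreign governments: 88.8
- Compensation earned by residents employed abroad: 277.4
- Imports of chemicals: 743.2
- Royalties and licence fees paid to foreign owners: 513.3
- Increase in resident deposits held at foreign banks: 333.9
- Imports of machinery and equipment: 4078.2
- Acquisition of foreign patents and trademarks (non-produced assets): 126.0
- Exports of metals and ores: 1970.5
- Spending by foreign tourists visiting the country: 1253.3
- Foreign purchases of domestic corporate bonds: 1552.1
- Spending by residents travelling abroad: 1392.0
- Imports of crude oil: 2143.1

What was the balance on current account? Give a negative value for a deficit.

Goods: -2143.1 - 3023.9 - 743.2 + 1970.5 - 4078.2 + 1440.3 = -6577.6
Services: -513.3 + 1253.3 - 1392.0 = -652.0
Primary income: 277.4
Secondary income: 88.8
Current account = (-6577.6) + (-652.0) + 277.4 + 88.8 = -6863.4
(Excluded from the current account — capital account: capital transfers received from emigrants 126.1, acquisition of foreign patents and trademarks (non-produced assets) 126.0; financial account: domestic pension funds' purchases of foreign equities 945.4, increase in resident deposits held at foreign banks 333.9, foreign purchases of domestic corporate bonds 1552.1.)

-6863.4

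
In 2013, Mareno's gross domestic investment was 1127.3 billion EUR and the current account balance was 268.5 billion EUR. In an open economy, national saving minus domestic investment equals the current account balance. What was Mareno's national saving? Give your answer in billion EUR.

S = I + CA = 1127.3 + 268.5 = 1395.8

1395.8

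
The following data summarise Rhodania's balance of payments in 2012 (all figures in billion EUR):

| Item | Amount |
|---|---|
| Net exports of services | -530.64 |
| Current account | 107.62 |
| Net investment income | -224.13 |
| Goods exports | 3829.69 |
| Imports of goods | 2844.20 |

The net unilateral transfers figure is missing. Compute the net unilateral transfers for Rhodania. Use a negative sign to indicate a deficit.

Current account = goods balance + services balance + net primary income + net secondary income
Sum of the known components = 230.72
Net unilateral transfers = CA - (known components) = 107.62 - 230.72 = -123.10

-123.10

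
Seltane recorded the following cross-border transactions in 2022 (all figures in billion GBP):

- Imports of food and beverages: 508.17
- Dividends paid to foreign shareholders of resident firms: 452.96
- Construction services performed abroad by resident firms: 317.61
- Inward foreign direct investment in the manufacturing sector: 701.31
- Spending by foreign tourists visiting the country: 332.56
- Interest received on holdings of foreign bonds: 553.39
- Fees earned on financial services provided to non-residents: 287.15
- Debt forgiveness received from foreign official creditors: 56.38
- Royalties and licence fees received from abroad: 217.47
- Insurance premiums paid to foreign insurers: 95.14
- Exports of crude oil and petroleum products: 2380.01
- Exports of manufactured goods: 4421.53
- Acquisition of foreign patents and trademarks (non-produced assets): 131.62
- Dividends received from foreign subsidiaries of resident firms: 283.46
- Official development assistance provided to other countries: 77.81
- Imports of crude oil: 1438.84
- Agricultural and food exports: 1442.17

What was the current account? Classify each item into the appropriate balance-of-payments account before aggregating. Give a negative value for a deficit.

Goods: 4421.53 + 1442.17 + 2380.01 - 1438.84 - 508.17 = 6296.70
Services: 317.61 + 287.15 + 217.47 - 95.14 + 332.56 = 1059.65
Primary income: 283.46 + 553.39 - 452.96 = 383.89
Secondary income: -77.81
Current account = 6296.70 + 1059.65 + 383.89 + (-77.81) = 7662.43
(Excluded from the current account — financial account: inward foreign direct investment in the manufacturing sector 701.31; capital account: debt forgiveness received from foreign official creditors 56.38, acquisition of foreign patents and trademarks (non-produced assets) 131.62.)

7662.43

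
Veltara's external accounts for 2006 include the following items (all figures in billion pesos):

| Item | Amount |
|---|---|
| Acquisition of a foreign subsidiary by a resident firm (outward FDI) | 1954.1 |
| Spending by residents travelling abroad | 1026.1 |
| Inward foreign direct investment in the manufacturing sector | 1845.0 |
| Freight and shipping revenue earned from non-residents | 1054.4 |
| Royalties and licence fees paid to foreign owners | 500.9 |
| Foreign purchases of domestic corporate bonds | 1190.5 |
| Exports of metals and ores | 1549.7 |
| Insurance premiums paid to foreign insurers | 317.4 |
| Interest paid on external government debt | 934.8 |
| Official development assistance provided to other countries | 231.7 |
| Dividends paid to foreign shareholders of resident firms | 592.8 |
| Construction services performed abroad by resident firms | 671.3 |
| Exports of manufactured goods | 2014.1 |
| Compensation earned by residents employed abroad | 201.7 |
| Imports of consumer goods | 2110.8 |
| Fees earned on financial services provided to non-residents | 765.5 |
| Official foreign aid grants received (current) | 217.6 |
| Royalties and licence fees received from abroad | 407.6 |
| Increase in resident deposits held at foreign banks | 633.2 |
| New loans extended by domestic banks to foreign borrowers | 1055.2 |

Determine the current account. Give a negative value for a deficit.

Goods: 1549.7 - 2110.8 + 2014.1 = 1453.0
Services: 1054.4 + 407.6 - 317.4 + 765.5 + 671.3 - 1026.1 - 500.9 = 1054.4
Primary income: -934.8 + 201.7 - 592.8 = -1325.9
Secondary income: -231.7 + 217.6 = -14.1
Current account = 1453.0 + 1054.4 + (-1325.9) + (-14.1) = 1167.4
(Excluded from the current account — financial account: acquisition of a foreign subsidiary by a resident firm (outward FDI) 1954.1, inward foreign direct investment in the manufacturing sector 1845.0, foreign purchases of domestic corporate bonds 1190.5, increase in resident deposits held at foreign banks 633.2, new loans extended by domestic banks to foreign borrowers 1055.2.)

1167.4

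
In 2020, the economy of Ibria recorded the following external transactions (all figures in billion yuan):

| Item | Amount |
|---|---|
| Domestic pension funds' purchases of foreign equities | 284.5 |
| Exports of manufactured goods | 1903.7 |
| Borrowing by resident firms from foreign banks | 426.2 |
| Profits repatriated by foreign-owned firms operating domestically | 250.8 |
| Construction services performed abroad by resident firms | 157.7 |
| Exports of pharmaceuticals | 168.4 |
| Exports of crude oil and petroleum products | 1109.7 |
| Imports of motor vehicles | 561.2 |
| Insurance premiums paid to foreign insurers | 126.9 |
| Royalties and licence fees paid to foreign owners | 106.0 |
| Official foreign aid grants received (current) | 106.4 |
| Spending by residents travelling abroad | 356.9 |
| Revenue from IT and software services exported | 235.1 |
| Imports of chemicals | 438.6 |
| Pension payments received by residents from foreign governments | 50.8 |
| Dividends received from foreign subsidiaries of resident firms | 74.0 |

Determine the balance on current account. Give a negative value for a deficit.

Goods: -561.2 - 438.6 + 168.4 + 1903.7 + 1109.7 = 2182.0
Services: 235.1 - 106.0 + 157.7 - 356.9 - 126.9 = -197.0
Primary income: -250.8 + 74.0 = -176.8
Secondary income: 106.4 + 50.8 = 157.2
Current account = 2182.0 + (-197.0) + (-176.8) + 157.2 = 1965.4
(Excluded from the current account — financial account: domestic pension funds' purchases of foreign equities 284.5, borrowing by resident firms from foreign banks 426.2.)

1965.4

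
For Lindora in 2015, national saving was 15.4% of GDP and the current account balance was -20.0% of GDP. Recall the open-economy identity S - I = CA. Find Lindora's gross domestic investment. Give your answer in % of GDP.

35.4

I = S - CA = 15.4 - (-20.0) = 35.4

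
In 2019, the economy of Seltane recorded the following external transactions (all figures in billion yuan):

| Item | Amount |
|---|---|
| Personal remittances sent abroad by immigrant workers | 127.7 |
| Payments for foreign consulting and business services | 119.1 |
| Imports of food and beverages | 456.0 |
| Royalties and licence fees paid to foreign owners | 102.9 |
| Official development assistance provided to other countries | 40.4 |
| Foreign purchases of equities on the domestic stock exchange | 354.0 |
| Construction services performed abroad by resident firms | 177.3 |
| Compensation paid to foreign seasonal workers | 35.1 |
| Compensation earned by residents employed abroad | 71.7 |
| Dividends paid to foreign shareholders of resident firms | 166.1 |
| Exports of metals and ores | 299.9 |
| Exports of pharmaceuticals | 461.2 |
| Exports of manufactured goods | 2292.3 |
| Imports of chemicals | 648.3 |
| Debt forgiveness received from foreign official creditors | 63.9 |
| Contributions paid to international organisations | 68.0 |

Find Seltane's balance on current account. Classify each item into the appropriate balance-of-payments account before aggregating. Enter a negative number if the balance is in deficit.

Goods: -648.3 + 299.9 + 461.2 + 2292.3 - 456.0 = 1949.1
Services: -102.9 + 177.3 - 119.1 = -44.7
Primary income: -166.1 - 35.1 + 71.7 = -129.5
Secondary income: -40.4 - 68.0 - 127.7 = -236.1
Current account = 1949.1 + (-44.7) + (-129.5) + (-236.1) = 1538.8
(Excluded from the current account — financial account: foreign purchases of equities on the domestic stock exchange 354.0; capital account: debt forgiveness received from foreign official creditors 63.9.)

1538.8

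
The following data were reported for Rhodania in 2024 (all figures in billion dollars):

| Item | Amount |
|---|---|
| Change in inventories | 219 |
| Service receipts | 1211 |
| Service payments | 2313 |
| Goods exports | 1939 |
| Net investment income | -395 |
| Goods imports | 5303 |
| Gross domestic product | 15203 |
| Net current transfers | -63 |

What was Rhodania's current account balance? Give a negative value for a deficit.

Goods balance = 1939 - 5303 = -3364
Services balance = 1211 - 2313 = -1102
Trade balance (goods + services) = -3364 + (-1102) = -4466
Net primary income = -395
Net secondary income = -63
Current account = -4466 + (-395) + (-63) = -4924

-4924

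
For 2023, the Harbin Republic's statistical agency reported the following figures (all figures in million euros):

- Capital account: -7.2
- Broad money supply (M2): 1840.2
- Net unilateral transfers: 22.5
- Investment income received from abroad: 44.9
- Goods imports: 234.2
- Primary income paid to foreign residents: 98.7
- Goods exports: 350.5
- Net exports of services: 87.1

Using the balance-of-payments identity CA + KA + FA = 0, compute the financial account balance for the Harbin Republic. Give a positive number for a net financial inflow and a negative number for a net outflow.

Goods balance = 350.5 - 234.2 = 116.3
Services balance = 87.1
Trade balance (goods + services) = 116.3 + 87.1 = 203.4
Net primary income = 44.9 - 98.7 = -53.8
Net secondary income = 22.5
Current account = 203.4 + (-53.8) + 22.5 = 172.1
Financial account = -(172.1 + (-7.2)) = -164.9

-164.9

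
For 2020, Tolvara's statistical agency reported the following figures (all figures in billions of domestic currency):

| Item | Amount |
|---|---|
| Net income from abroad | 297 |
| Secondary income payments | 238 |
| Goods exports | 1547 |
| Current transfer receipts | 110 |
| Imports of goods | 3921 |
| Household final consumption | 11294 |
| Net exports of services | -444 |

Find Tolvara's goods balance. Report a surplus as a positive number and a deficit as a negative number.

Goods balance = 1547 - 3921 = -2374

-2374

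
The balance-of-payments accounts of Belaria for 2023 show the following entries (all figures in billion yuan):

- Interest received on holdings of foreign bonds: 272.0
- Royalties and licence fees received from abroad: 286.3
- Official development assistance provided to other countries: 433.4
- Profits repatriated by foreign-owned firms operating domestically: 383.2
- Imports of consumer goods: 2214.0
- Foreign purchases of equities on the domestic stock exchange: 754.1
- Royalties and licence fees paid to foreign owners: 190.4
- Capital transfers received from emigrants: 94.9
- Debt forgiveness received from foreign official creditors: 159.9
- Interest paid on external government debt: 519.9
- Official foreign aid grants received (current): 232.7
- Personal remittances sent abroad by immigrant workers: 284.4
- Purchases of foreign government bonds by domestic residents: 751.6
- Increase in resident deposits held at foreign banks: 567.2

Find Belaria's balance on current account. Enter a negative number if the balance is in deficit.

-3234.3

Goods: -2214.0
Services: -190.4 + 286.3 = 95.9
Primary income: -519.9 + 272.0 - 383.2 = -631.1
Secondary income: -284.4 - 433.4 + 232.7 = -485.1
Current account = (-2214.0) + 95.9 + (-631.1) + (-485.1) = -3234.3
(Excluded from the current account — financial account: foreign purchases of equities on the domestic stock exchange 754.1, purchases of foreign government bonds by domestic residents 751.6, increase in resident deposits held at foreign banks 567.2; capital account: capital transfers received from emigrants 94.9, debt forgiveness received from foreign official creditors 159.9.)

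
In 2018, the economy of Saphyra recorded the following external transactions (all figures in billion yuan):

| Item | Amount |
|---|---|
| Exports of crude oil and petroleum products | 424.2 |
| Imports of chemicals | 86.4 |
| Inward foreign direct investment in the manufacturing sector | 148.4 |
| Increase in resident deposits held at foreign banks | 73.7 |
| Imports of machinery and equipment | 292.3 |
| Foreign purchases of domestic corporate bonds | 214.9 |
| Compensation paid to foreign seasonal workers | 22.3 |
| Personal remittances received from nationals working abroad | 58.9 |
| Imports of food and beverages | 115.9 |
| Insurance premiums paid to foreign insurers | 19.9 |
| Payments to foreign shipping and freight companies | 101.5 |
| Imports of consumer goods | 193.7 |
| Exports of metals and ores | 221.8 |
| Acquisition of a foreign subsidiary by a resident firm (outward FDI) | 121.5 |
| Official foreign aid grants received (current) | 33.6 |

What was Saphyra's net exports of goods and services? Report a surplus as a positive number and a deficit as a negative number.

Goods: -86.4 + 424.2 - 292.3 + 221.8 - 193.7 - 115.9 = -42.3
Services: -19.9 - 101.5 = -121.4
Trade balance = -42.3 + (-121.4) = -163.7
(Excluded from the trade balance — financial account: inward foreign direct investment in the manufacturing sector 148.4, increase in resident deposits held at foreign banks 73.7, foreign purchases of domestic corporate bonds 214.9, acquisition of a foreign subsidiary by a resident firm (outward FDI) 121.5; primary income: compensation paid to foreign seasonal workers 22.3; secondary income: personal remittances received from nationals working abroad 58.9, official foreign aid grants received (current) 33.6.)

-163.7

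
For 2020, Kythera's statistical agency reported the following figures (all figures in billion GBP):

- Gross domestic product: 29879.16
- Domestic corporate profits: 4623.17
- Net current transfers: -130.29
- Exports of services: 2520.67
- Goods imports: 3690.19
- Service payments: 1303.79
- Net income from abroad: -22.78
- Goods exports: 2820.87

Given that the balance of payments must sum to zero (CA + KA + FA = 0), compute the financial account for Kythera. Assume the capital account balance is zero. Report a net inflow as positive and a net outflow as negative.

Goods balance = 2820.87 - 3690.19 = -869.32
Services balance = 2520.67 - 1303.79 = 1216.88
Trade balance (goods + services) = -869.32 + 1216.88 = 347.56
Net primary income = -22.78
Net secondary income = -130.29
Current account = 347.56 + (-22.78) + (-130.29) = 194.49
Financial account = -(194.49) = -194.49

-194.49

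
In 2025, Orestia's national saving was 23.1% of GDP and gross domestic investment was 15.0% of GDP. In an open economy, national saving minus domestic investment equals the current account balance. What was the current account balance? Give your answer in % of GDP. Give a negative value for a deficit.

8.1

CA = S - I = 23.1 - 15.0 = 8.1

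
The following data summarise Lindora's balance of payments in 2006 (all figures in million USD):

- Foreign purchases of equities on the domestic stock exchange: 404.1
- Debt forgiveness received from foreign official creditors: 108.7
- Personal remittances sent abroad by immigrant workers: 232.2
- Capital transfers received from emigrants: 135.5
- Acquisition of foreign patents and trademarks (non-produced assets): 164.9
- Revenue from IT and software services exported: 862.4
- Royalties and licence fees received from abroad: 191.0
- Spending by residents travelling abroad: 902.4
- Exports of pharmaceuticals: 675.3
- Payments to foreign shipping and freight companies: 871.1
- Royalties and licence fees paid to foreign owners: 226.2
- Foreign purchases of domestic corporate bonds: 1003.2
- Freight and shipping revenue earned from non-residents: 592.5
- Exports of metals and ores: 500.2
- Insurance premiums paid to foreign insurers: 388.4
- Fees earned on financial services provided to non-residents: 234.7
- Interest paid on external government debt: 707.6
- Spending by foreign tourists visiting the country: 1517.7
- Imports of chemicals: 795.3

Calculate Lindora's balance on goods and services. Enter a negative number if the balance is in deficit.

Goods: -795.3 + 500.2 + 675.3 = 380.2
Services: -226.2 + 592.5 + 1517.7 - 902.4 - 388.4 - 871.1 + 191.0 + 234.7 + 862.4 = 1010.2
Trade balance = 380.2 + 1010.2 = 1390.4
(Excluded from the trade balance — financial account: foreign purchases of equities on the domestic stock exchange 404.1, foreign purchases of domestic corporate bonds 1003.2; capital account: debt forgiveness received from foreign official creditors 108.7, capital transfers received from emigrants 135.5, acquisition of foreign patents and trademarks (non-produced assets) 164.9; secondary income: personal remittances sent abroad by immigrant workers 232.2; primary income: interest paid on external government debt 707.6.)

1390.4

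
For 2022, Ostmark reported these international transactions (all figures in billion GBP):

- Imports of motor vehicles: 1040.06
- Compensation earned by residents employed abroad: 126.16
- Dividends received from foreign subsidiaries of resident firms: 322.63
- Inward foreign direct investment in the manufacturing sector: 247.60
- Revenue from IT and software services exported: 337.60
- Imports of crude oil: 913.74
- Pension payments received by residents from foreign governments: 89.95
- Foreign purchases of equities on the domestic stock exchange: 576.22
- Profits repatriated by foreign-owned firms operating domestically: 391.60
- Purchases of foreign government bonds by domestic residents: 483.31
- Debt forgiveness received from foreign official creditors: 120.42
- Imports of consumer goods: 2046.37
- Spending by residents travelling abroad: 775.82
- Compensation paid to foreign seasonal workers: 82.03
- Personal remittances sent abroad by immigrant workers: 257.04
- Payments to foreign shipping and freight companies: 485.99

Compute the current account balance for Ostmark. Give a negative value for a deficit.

-5116.31

Goods: -1040.06 - 2046.37 - 913.74 = -4000.17
Services: -485.99 - 775.82 + 337.60 = -924.21
Primary income: -82.03 + 126.16 - 391.60 + 322.63 = -24.84
Secondary income: -257.04 + 89.95 = -167.09
Current account = (-4000.17) + (-924.21) + (-24.84) + (-167.09) = -5116.31
(Excluded from the current account — financial account: inward foreign direct investment in the manufacturing sector 247.60, foreign purchases of equities on the domestic stock exchange 576.22, purchases of foreign government bonds by domestic residents 483.31; capital account: debt forgiveness received from foreign official creditors 120.42.)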